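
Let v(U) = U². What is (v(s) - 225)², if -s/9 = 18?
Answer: 676988361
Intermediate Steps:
s = -162 (s = -9*18 = -162)
(v(s) - 225)² = ((-162)² - 225)² = (26244 - 225)² = 26019² = 676988361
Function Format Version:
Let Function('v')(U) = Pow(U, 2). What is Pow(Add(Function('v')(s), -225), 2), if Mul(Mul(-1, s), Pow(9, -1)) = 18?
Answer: 676988361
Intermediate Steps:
s = -162 (s = Mul(-9, 18) = -162)
Pow(Add(Function('v')(s), -225), 2) = Pow(Add(Pow(-162, 2), -225), 2) = Pow(Add(26244, -225), 2) = Pow(26019, 2) = 676988361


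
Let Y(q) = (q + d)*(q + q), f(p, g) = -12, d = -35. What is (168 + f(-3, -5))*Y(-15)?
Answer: 234000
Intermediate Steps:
Y(q) = 2*q*(-35 + q) (Y(q) = (q - 35)*(q + q) = (-35 + q)*(2*q) = 2*q*(-35 + q))
(168 + f(-3, -5))*Y(-15) = (168 - 12)*(2*(-15)*(-35 - 15)) = 156*(2*(-15)*(-50)) = 156*1500 = 234000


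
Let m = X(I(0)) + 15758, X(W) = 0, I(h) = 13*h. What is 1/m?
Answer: 1/15758 ≈ 6.3460e-5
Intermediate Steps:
m = 15758 (m = 0 + 15758 = 15758)
1/m = 1/15758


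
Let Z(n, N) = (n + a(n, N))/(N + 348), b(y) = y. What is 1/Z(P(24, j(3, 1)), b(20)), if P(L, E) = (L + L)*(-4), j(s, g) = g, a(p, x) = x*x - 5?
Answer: 368/203 ≈ 1.8128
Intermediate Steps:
a(p, x) = -5 + x**2 (a(p, x) = x**2 - 5 = -5 + x**2)
P(L, E) = -8*L (P(L, E) = (2*L)*(-4) = -8*L)
Z(n, N) = (-5 + n + N**2)/(348 + N) (Z(n, N) = (n + (-5 + N**2))/(N + 348) = (-5 + n + N**2)/(348 + N))
1/Z(P(24, j(3, 1)), b(20)) = 1/((-5 - 8*24 + 20**2)/(348 + 20)) = 1/((-5 - 192 + 400)/368) = 1/((1/368)*203) = 1/(203/368) = 368/203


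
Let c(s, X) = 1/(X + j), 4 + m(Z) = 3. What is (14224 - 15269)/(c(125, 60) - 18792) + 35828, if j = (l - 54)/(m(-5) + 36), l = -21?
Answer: 272678481709/7610753 ≈ 35828.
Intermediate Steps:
m(Z) = -1 (m(Z) = -4 + 3 = -1)
j = -15/7 (j = (-21 - 54)/(-1 + 36) = -75/35 = -75*1/35 = -15/7 ≈ -2.1429)
c(s, X) = 1/(-15/7 + X) (c(s, X) = 1/(X - 15/7) = 1/(-15/7 + X))
(14224 - 15269)/(c(125, 60) - 18792) + 35828 = (14224 - 15269)/(7/(-15 + 7*60) - 18792) + 35828 = -1045/(7/(-15 + 420) - 18792) + 35828 = -1045/(7/405 - 18792) + 35828 = -1045/(-7610753/405) + 35828 = -1045*(-405/7610753) + 35828 = 423225/7610753 + 35828 = 272678481709/7610753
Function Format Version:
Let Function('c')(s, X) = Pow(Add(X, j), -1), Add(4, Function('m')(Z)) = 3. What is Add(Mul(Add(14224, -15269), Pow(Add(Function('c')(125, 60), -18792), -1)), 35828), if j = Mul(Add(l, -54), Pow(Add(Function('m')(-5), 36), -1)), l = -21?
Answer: Rational(272678481709, 7610753) ≈ 35828.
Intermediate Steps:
Function('m')(Z) = -1 (Function('m')(Z) = Add(-4, 3) = -1)
j = Rational(-15, 7) (j = Mul(Add(-21, -54), Pow(Add(-1, 36), -1)) = Mul(-75, Pow(35, -1)) = Mul(-75, Rational(1, 35)) = Rational(-15, 7) ≈ -2.1429)
Function('c')(s, X) = Pow(Add(Rational(-15, 7), X), -1) (Function('c')(s, X) = Pow(Add(X, Rational(-15, 7)), -1) = Pow(Add(Rational(-15, 7), X), -1))
Add(Mul(Add(14224, -15269), Pow(Add(Function('c')(125, 60), -18792), -1)), 35828) = Add(Mul(Add(14224, -15269), Pow(Add(Mul(7, Pow(Add(-15, Mul(7, 60)), -1)), -18792), -1)), 35828) = Add(Mul(-1045, Pow(Add(Mul(7, Pow(Add(-15, 420), -1)), -18792), -1)), 35828) = Add(Mul(-1045, Pow(Add(Mul(7, Pow(405, -1)), -18792), -1)), 35828) = Add(Mul(-1045, Pow(Add(Mul(7, Rational(1, 405)), -18792), -1)), 35828) = Add(Mul(-1045, Pow(Add(Rational(7, 405), -18792), -1)), 35828) = Add(Mul(-1045, Pow(Rational(-7610753, 405), -1)), 35828) = Add(Mul(-1045, Rational(-405, 7610753)), 35828) = Add(Rational(423225, 7610753), 35828) = Rational(272678481709, 7610753)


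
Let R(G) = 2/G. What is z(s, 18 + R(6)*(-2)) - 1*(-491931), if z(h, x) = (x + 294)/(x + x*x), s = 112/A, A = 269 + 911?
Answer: 703462731/1430 ≈ 4.9193e+5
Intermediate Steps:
A = 1180
s = 28/295 (s = 112/1180 = 112*(1/1180) = 28/295 ≈ 0.094915)
z(h, x) = (294 + x)/(x + x²)
z(s, 18 + R(6)*(-2)) - 1*(-491931) = (294 + (18 + (2/6)*(-2)))/((18 + (2/6)*(-2))*(1 + (18 + (2/6)*(-2)))) - 1*(-491931) = (294 + (18 + (2*(⅙))*(-2)))/((18 + (2*(⅙))*(-2))*(1 + (18 + (2*(⅙))*(-2)))) + 491931 = (294 + (18 + (⅓)*(-2)))/((18 + (⅓)*(-2))*(1 + (18 + (⅓)*(-2)))) + 491931 = (294 + (18 - ⅔))/((18 - ⅔)*(1 + (18 - ⅔))) + 491931 = (294 + 52/3)/((52/3)*(1 + 52/3)) + 491931 = (3/52)*(934/3)/(55/3) + 491931 = (3/52)*(3/55)*(934/3) + 491931 = 1401/1430 + 491931 = 703462731/1430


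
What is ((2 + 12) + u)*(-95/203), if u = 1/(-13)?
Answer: -17195/2639 ≈ -6.5157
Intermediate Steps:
u = -1/13 ≈ -0.076923
((2 + 12) + u)*(-95/203) = ((2 + 12) - 1/13)*(-95/203) = (14 - 1/13)*(-95*1/203) = (181/13)*(-95/203) = -17195/2639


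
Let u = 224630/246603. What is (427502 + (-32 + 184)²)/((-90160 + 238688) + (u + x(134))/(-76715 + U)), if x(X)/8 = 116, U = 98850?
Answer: 13514608340865/4454663974297 ≈ 3.0338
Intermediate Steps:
x(X) = 928 (x(X) = 8*116 = 928)
u = 32090/35229 (u = 224630*(1/246603) = 32090/35229 ≈ 0.91090)
(427502 + (-32 + 184)²)/((-90160 + 238688) + (u + x(134))/(-76715 + U)) = (427502 + (-32 + 184)²)/((-90160 + 238688) + (32090/35229 + 928)/(-76715 + 98850)) = (427502 + 152²)/(148528 + (32724602/35229)/22135) = (427502 + 23104)/(148528 + (32724602/35229)*(1/22135)) = 450606/(148528 + 32724602/779793915) = 450606/(115821263331722/779793915) = 450606*(779793915/115821263331722) = 13514608340865/4454663974297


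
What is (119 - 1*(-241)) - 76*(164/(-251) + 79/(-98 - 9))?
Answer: 12509172/26857 ≈ 465.77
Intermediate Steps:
(119 - 1*(-241)) - 76*(164/(-251) + 79/(-98 - 9)) = (119 + 241) - 76*(164*(-1/251) + 79/(-107)) = 360 - 76*(-164/251 + 79*(-1/107)) = 360 - 76*(-164/251 - 79/107) = 360 - 76*(-37377/26857) = 360 + 2840652/26857 = 12509172/26857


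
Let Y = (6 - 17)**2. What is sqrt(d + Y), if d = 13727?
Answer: 2*sqrt(3462) ≈ 117.68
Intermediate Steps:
Y = 121 (Y = (-11)**2 = 121)
sqrt(d + Y) = sqrt(13727 + 121) = sqrt(13848) = 2*sqrt(3462)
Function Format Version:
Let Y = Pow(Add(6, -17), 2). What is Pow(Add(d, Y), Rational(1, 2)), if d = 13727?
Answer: Mul(2, Pow(3462, Rational(1, 2))) ≈ 117.68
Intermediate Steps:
Y = 121 (Y = Pow(-11, 2) = 121)
Pow(Add(d, Y), Rational(1, 2)) = Pow(Add(13727, 121), Rational(1, 2)) = Pow(13848, Rational(1, 2)) = Mul(2, Pow(3462, Rational(1, 2)))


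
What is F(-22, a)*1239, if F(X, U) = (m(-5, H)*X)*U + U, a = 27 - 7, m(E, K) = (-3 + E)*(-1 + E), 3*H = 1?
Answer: -26142900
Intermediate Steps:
H = 1/3 (H = (1/3)*1 = 1/3 ≈ 0.33333)
m(E, K) = (-1 + E)*(-3 + E)
a = 20
F(X, U) = U + 48*U*X (F(X, U) = ((3 + (-5)**2 - 4*(-5))*X)*U + U = ((3 + 25 + 20)*X)*U + U = (48*X)*U + U = 48*U*X + U = U + 48*U*X)
F(-22, a)*1239 = (20*(1 + 48*(-22)))*1239 = (20*(1 - 1056))*1239 = (20*(-1055))*1239 = -21100*1239 = -26142900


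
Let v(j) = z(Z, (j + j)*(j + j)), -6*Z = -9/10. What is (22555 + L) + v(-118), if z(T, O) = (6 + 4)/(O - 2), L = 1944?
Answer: 682223658/27847 ≈ 24499.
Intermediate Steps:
Z = 3/20 (Z = -(-3)/(2*10) = -⅙*(-9/10) = 3/20 ≈ 0.15000)
z(T, O) = 10/(-2 + O)
v(j) = 10/(-2 + 4*j²) (v(j) = 10/(-2 + (j + j)*(j + j)) = 10/(-2 + (2*j)*(2*j)) = 10/(-2 + 4*j²))
(22555 + L) + v(-118) = (22555 + 1944) + 5/(-1 + 2*(-118)²) = 24499 + 5/(-1 + 2*13924) = 24499 + 5/(-1 + 27848) = 24499 + 5/27847 = 682223658/27847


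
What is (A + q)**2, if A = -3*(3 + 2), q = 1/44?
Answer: 434281/1936 ≈ 224.32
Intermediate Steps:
q = 1/44 ≈ 0.022727
A = -15 (A = -3*5 = -15)
(A + q)**2 = (-15 + 1/44)**2 = (-659/44)**2 = 434281/1936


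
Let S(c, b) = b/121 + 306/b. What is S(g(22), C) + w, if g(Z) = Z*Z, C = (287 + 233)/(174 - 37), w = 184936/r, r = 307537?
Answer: 107698691097009/1325490620740 ≈ 81.252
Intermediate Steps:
w = 184936/307537 ≈ 0.60135
C = 520/137 ≈ 3.7956
g(Z) = Z²
S(c, b) = 306/b + b/121 (S(c, b) = b*(1/121) + 306/b = b/121 + 306/b = 306/b + b/121)
S(g(22), C) + w = (306/(520/137) + (1/121)*(520/137)) + 184936/307537 = (306*(137/520) + 520/16577) + 184936/307537 = (20961/260 + 520/16577) + 184936/307537 = 347605697/4310020 + 184936/307537 = 107698691097009/1325490620740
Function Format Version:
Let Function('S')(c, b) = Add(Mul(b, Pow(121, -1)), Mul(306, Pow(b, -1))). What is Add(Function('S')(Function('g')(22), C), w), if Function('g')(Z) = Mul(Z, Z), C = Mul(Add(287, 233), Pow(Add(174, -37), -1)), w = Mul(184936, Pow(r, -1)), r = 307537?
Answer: Rational(107698691097009, 1325490620740) ≈ 81.252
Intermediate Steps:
w = Rational(184936, 307537) (w = Mul(184936, Pow(307537, -1)) = Mul(184936, Rational(1, 307537)) = Rational(184936, 307537) ≈ 0.60135)
C = Rational(520, 137) (C = Mul(520, Pow(137, -1)) = Mul(520, Rational(1, 137)) = Rational(520, 137) ≈ 3.7956)
Function('g')(Z) = Pow(Z, 2)
Function('S')(c, b) = Add(Mul(306, Pow(b, -1)), Mul(Rational(1, 121), b)) (Function('S')(c, b) = Add(Mul(b, Rational(1, 121)), Mul(306, Pow(b, -1))) = Add(Mul(Rational(1, 121), b), Mul(306, Pow(b, -1))) = Add(Mul(306, Pow(b, -1)), Mul(Rational(1, 121), b)))
Add(Function('S')(Function('g')(22), C), w) = Add(Add(Mul(306, Pow(Rational(520, 137), -1)), Mul(Rational(1, 121), Rational(520, 137))), Rational(184936, 307537)) = Add(Add(Mul(306, Rational(137, 520)), Rational(520, 16577)), Rational(184936, 307537)) = Add(Add(Rational(20961, 260), Rational(520, 16577)), Rational(184936, 307537)) = Add(Rational(347605697, 4310020), Rational(184936, 307537)) = Rational(107698691097009, 1325490620740)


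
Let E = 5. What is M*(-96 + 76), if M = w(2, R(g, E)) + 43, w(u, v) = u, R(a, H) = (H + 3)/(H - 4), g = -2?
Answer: -900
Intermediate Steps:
R(a, H) = (3 + H)/(-4 + H)
M = 45 (M = 2 + 43 = 45)
M*(-96 + 76) = 45*(-96 + 76) = 45*(-20) = -900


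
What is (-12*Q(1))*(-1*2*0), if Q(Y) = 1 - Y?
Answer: 0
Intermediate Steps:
(-12*Q(1))*(-1*2*0) = (-12*(1 - 1*1))*(-1*2*0) = (-12*(1 - 1))*(-2*0) = -12*0*0 = 0*0 = 0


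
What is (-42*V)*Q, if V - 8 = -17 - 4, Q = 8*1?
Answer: 4368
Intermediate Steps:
Q = 8
V = -13 (V = 8 + (-17 - 4) = 8 - 21 = -13)
(-42*V)*Q = -42*(-13)*8 = 546*8 = 4368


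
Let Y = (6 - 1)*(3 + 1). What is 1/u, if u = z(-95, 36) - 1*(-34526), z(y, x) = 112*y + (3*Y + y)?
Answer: 1/23851 ≈ 4.1927e-5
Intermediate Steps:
Y = 20 (Y = 5*4 = 20)
z(y, x) = 60 + 113*y (z(y, x) = 112*y + (3*20 + y) = 112*y + (60 + y) = 60 + 113*y)
u = 23851 (u = (60 + 113*(-95)) - 1*(-34526) = (60 - 10735) + 34526 = -10675 + 34526 = 23851)
1/u = 1/23851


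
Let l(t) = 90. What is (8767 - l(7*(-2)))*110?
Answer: 954470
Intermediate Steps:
(8767 - l(7*(-2)))*110 = (8767 - 1*90)*110 = (8767 - 90)*110 = 8677*110 = 954470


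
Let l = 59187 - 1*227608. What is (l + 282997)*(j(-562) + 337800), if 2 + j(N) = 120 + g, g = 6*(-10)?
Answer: 38710418208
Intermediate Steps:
g = -60
j(N) = 58 (j(N) = -2 + (120 - 60) = -2 + 60 = 58)
l = -168421 (l = 59187 - 227608 = -168421)
(l + 282997)*(j(-562) + 337800) = (-168421 + 282997)*(58 + 337800) = 114576*337858 = 38710418208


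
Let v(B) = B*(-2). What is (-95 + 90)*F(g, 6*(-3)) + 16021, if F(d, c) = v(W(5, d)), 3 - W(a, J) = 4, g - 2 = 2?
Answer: 16011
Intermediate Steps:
g = 4 (g = 2 + 2 = 4)
W(a, J) = -1 (W(a, J) = 3 - 1*4 = 3 - 4 = -1)
v(B) = -2*B
F(d, c) = 2 (F(d, c) = -2*(-1) = 2)
(-95 + 90)*F(g, 6*(-3)) + 16021 = (-95 + 90)*2 + 16021 = -5*2 + 16021 = -10 + 16021 = 16011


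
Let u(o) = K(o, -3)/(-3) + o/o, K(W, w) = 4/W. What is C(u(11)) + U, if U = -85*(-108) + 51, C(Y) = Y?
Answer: 304652/33 ≈ 9231.9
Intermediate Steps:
u(o) = 1 - 4/(3*o) (u(o) = (4/o)/(-3) + o/o = (4/o)*(-1/3) + 1 = -4/(3*o) + 1 = 1 - 4/(3*o))
U = 9231 (U = 9180 + 51 = 9231)
C(u(11)) + U = (-4/3 + 11)/11 + 9231 = (1/11)*(29/3) + 9231 = 29/33 + 9231 = 304652/33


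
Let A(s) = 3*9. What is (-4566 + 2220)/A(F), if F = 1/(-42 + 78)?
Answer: -782/9 ≈ -86.889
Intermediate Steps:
F = 1/36 ≈ 0.027778
A(s) = 27
(-4566 + 2220)/A(F) = (-4566 + 2220)/27 = -2346*1/27 = -782/9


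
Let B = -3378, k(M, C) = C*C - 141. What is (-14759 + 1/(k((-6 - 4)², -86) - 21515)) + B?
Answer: -258633621/14260 ≈ -18137.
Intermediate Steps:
k(M, C) = -141 + C² (k(M, C) = C² - 141 = -141 + C²)
(-14759 + 1/(k((-6 - 4)², -86) - 21515)) + B = (-14759 + 1/((-141 + (-86)²) - 21515)) - 3378 = (-14759 + 1/((-141 + 7396) - 21515)) - 3378 = (-14759 + 1/(7255 - 21515)) - 3378 = (-14759 + 1/(-14260)) - 3378 = (-14759 - 1/14260) - 3378 = -210463341/14260 - 3378 = -258633621/14260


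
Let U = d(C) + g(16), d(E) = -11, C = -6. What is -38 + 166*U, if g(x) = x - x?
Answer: -1864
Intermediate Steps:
g(x) = 0
U = -11 (U = -11 + 0 = -11)
-38 + 166*U = -38 + 166*(-11) = -38 - 1826 = -1864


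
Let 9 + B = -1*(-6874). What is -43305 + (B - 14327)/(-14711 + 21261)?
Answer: -141827606/3275 ≈ -43306.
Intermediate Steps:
B = 6865 (B = -9 - 1*(-6874) = -9 + 6874 = 6865)
-43305 + (B - 14327)/(-14711 + 21261) = -43305 + (6865 - 14327)/(-14711 + 21261) = -43305 - 7462/6550 = -43305 - 7462*1/6550 = -43305 - 3731/3275 = -141827606/3275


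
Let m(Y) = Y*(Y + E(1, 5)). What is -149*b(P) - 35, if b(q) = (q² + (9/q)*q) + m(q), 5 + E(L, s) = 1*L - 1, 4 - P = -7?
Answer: -29239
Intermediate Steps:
P = 11 (P = 4 - 1*(-7) = 4 + 7 = 11)
E(L, s) = -6 + L (E(L, s) = -5 + (1*L - 1) = -5 + (L - 1) = -5 + (-1 + L) = -6 + L)
m(Y) = Y*(-5 + Y) (m(Y) = Y*(Y + (-6 + 1)) = Y*(Y - 5) = Y*(-5 + Y))
b(q) = 9 + q² + q*(-5 + q) (b(q) = (q² + (9/q)*q) + q*(-5 + q) = (q² + 9) + q*(-5 + q) = (9 + q²) + q*(-5 + q) = 9 + q² + q*(-5 + q))
-149*b(P) - 35 = -149*(9 + 11² + 11*(-5 + 11)) - 35 = -149*(9 + 121 + 11*6) - 35 = -149*(9 + 121 + 66) - 35 = -149*196 - 35 = -29204 - 35 = -29239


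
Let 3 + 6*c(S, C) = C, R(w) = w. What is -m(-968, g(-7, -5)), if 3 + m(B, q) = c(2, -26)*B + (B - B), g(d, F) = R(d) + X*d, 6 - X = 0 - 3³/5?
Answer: -14027/3 ≈ -4675.7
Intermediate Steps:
c(S, C) = -½ + C/6
X = 57/5 (X = 6 - (0 - 3³/5) = 6 - (0 - 27/5) = 6 - 1*(-27/5) = 6 + 27/5 = 57/5 ≈ 11.400)
g(d, F) = 62*d/5 (g(d, F) = d + 57*d/5 = 62*d/5)
m(B, q) = -3 - 29*B/6 (m(B, q) = -3 + ((-½ + (⅙)*(-26))*B + (B - B)) = -3 + ((-½ - 13/3)*B + 0) = -3 + (-29*B/6 + 0) = -3 - 29*B/6)
-m(-968, g(-7, -5)) = -(-3 - 29/6*(-968)) = -(-3 + 14036/3) = -1*14027/3 = -14027/3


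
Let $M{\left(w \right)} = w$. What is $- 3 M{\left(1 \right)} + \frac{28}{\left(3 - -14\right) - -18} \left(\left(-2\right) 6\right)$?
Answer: $- \frac{63}{5} \approx -12.6$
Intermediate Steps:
$- 3 M{\left(1 \right)} + \frac{28}{\left(3 - -14\right) - -18} \left(\left(-2\right) 6\right) = \left(-3\right) 1 + \frac{28}{\left(3 - -14\right) - -18} \left(\left(-2\right) 6\right) = -3 + \frac{28}{\left(3 + 14\right) + 18} \left(-12\right) = -3 + \frac{28}{17 + 18} \left(-12\right) = -3 + \frac{28}{35} \left(-12\right) = -3 + 28 \cdot \frac{1}{35} \left(-12\right) = -3 + \frac{4}{5} \left(-12\right) = -3 - \frac{48}{5} = - \frac{63}{5}$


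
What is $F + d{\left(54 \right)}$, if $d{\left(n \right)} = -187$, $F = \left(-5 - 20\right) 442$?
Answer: $-11237$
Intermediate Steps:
$F = -11050$ ($F = \left(-25\right) 442 = -11050$)
$F + d{\left(54 \right)} = -11050 - 187 = -11237$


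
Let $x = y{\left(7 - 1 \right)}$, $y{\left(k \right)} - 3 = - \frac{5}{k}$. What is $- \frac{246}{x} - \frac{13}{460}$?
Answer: $- \frac{679129}{5980} \approx -113.57$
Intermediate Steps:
$y{\left(k \right)} = 3 - \frac{5}{k}$
$x = \frac{13}{6}$ ($x = 3 - \frac{5}{7 - 1} = 3 - \frac{5}{6} = \frac{13}{6} \approx 2.1667$)
$- \frac{246}{x} - \frac{13}{460} = - \frac{246}{\frac{13}{6}} - \frac{13}{460} = \left(-246\right) \frac{6}{13} - \frac{13}{460} = - \frac{1476}{13} - \frac{13}{460} = - \frac{679129}{5980}$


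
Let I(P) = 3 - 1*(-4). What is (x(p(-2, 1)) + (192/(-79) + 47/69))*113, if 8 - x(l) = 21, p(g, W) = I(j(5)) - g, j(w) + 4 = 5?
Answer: -9084974/5451 ≈ -1666.7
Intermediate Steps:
j(w) = 1 (j(w) = -4 + 5 = 1)
I(P) = 7 (I(P) = 3 + 4 = 7)
p(g, W) = 7 - g
x(l) = -13 (x(l) = 8 - 1*21 = 8 - 21 = -13)
(x(p(-2, 1)) + (192/(-79) + 47/69))*113 = (-13 + (192/(-79) + 47/69))*113 = (-13 + (192*(-1/79) + 47*(1/69)))*113 = (-13 + (-192/79 + 47/69))*113 = (-13 - 9535/5451)*113 = -80398/5451*113 = -9084974/5451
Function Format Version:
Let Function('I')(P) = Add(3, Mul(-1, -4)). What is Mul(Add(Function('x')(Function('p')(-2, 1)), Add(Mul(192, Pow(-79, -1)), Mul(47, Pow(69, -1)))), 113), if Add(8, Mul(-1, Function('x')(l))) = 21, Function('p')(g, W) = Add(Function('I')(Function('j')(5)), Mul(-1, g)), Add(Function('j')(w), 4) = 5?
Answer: Rational(-9084974, 5451) ≈ -1666.7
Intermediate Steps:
Function('j')(w) = 1 (Function('j')(w) = Add(-4, 5) = 1)
Function('I')(P) = 7 (Function('I')(P) = Add(3, 4) = 7)
Function('p')(g, W) = Add(7, Mul(-1, g))
Function('x')(l) = -13 (Function('x')(l) = Add(8, Mul(-1, 21)) = Add(8, -21) = -13)
Mul(Add(Function('x')(Function('p')(-2, 1)), Add(Mul(192, Pow(-79, -1)), Mul(47, Pow(69, -1)))), 113) = Mul(Add(-13, Add(Mul(192, Pow(-79, -1)), Mul(47, Pow(69, -1)))), 113) = Mul(Add(-13, Add(Mul(192, Rational(-1, 79)), Mul(47, Rational(1, 69)))), 113) = Mul(Add(-13, Add(Rational(-192, 79), Rational(47, 69))), 113) = Mul(Add(-13, Rational(-9535, 5451)), 113) = Mul(Rational(-80398, 5451), 113) = Rational(-9084974, 5451)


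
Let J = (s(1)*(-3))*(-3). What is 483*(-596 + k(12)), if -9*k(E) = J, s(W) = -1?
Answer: -287385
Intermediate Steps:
J = -9 (J = -1*(-3)*(-3) = 3*(-3) = -9)
k(E) = 1 (k(E) = -⅑*(-9) = 1)
483*(-596 + k(12)) = 483*(-596 + 1) = 483*(-595) = -287385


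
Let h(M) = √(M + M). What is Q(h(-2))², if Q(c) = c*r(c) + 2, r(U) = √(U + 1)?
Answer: 8*I*(-1 + √(1 + 2*I)) ≈ -6.2892 + 2.1762*I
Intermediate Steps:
r(U) = √(1 + U)
h(M) = √2*√M (h(M) = √(2*M) = √2*√M)
Q(c) = 2 + c*√(1 + c) (Q(c) = c*√(1 + c) + 2 = 2 + c*√(1 + c))
Q(h(-2))² = (2 + (√2*√(-2))*√(1 + √2*√(-2)))² = (2 + (√2*(I*√2))*√(1 + √2*(I*√2)))² = (2 + (2*I)*√(1 + 2*I))² = (2 + 2*I*√(1 + 2*I))²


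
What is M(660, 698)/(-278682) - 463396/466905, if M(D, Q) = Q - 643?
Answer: -14351755983/14457557690 ≈ -0.99268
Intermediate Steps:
M(D, Q) = -643 + Q
M(660, 698)/(-278682) - 463396/466905 = (-643 + 698)/(-278682) - 463396/466905 = 55*(-1/278682) - 463396*1/466905 = -55/278682 - 463396/466905 = -14351755983/14457557690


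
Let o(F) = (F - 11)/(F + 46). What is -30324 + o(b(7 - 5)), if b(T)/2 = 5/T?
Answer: -515510/17 ≈ -30324.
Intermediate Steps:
b(T) = 10/T (b(T) = 2*(5/T) = 10/T)
o(F) = (-11 + F)/(46 + F)
-30324 + o(b(7 - 5)) = -30324 + (-11 + 10/(7 - 5))/(46 + 10/(7 - 5)) = -30324 + (-11 + 10/2)/(46 + 10/2) = -30324 + (-11 + 10*(½))/(46 + 10*(½)) = -30324 + (-11 + 5)/(46 + 5) = -30324 - 6/51 = -30324 + (1/51)*(-6) = -30324 - 2/17 = -515510/17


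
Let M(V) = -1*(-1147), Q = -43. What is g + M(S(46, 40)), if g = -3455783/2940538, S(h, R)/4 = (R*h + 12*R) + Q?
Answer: 3369341303/2940538 ≈ 1145.8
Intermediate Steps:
S(h, R) = -172 + 48*R + 4*R*h (S(h, R) = 4*((R*h + 12*R) - 43) = 4*((12*R + R*h) - 43) = 4*(-43 + 12*R + R*h) = -172 + 48*R + 4*R*h)
g = -3455783/2940538 (g = -3455783*1/2940538 = -3455783/2940538 ≈ -1.1752)
M(V) = 1147
g + M(S(46, 40)) = -3455783/2940538 + 1147 = 3369341303/2940538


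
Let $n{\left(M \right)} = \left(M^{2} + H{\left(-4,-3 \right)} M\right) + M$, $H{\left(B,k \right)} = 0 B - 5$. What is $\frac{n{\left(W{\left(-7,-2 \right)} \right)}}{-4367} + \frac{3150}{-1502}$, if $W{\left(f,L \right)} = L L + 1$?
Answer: $- \frac{6881780}{3279617} \approx -2.0984$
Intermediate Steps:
$H{\left(B,k \right)} = -5$ ($H{\left(B,k \right)} = 0 - 5 = -5$)
$W{\left(f,L \right)} = 1 + L^{2}$ ($W{\left(f,L \right)} = L^{2} + 1 = 1 + L^{2}$)
$n{\left(M \right)} = M^{2} - 4 M$ ($n{\left(M \right)} = \left(M^{2} - 5 M\right) + M = M^{2} - 4 M$)
$\frac{n{\left(W{\left(-7,-2 \right)} \right)}}{-4367} + \frac{3150}{-1502} = \frac{\left(1 + \left(-2\right)^{2}\right) \left(-4 + \left(1 + \left(-2\right)^{2}\right)\right)}{-4367} + \frac{3150}{-1502} = \left(1 + 4\right) \left(-4 + \left(1 + 4\right)\right) \left(- \frac{1}{4367}\right) + 3150 \left(- \frac{1}{1502}\right) = 5 \left(-4 + 5\right) \left(- \frac{1}{4367}\right) - \frac{1575}{751} = 5 \cdot 1 \left(- \frac{1}{4367}\right) - \frac{1575}{751} = 5 \left(- \frac{1}{4367}\right) - \frac{1575}{751} = - \frac{5}{4367} - \frac{1575}{751} = - \frac{6881780}{3279617}$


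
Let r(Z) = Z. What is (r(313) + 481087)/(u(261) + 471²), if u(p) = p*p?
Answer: 240700/144981 ≈ 1.6602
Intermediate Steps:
u(p) = p²
(r(313) + 481087)/(u(261) + 471²) = (313 + 481087)/(261² + 471²) = 481400/(68121 + 221841) = 481400/289962 = 481400*(1/289962) = 240700/144981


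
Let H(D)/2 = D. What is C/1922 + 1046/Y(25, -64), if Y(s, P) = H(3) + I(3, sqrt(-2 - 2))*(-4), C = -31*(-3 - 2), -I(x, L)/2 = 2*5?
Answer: 32641/2666 ≈ 12.243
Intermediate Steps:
H(D) = 2*D
I(x, L) = -20 (I(x, L) = -4*5 = -2*10 = -20)
C = 155 (C = -31*(-5) = 155)
Y(s, P) = 86 (Y(s, P) = 2*3 - 20*(-4) = 6 + 80 = 86)
C/1922 + 1046/Y(25, -64) = 155/1922 + 1046/86 = 155*(1/1922) + 1046*(1/86) = 5/62 + 523/43 = 32641/2666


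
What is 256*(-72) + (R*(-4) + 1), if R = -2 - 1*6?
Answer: -18399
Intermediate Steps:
R = -8 (R = -2 - 6 = -8)
256*(-72) + (R*(-4) + 1) = 256*(-72) + (-8*(-4) + 1) = -18432 + (32 + 1) = -18432 + 33 = -18399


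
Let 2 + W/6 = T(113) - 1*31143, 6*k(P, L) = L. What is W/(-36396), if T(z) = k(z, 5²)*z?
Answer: 184045/36396 ≈ 5.0567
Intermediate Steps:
k(P, L) = L/6
T(z) = 25*z/6 (T(z) = ((⅙)*5²)*z = ((⅙)*25)*z = 25*z/6)
W = -184045 (W = -12 + 6*((25/6)*113 - 1*31143) = -12 + 6*(2825/6 - 31143) = -12 + 6*(-184033/6) = -12 - 184033 = -184045)
W/(-36396) = -184045/(-36396) = -184045*(-1/36396) = 184045/36396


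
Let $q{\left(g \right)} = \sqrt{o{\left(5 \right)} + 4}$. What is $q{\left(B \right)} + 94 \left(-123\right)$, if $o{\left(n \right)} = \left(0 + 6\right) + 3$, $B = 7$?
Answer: $-11562 + \sqrt{13} \approx -11558.0$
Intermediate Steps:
$o{\left(n \right)} = 9$ ($o{\left(n \right)} = 6 + 3 = 9$)
$q{\left(g \right)} = \sqrt{13}$ ($q{\left(g \right)} = \sqrt{9 + 4} = \sqrt{13}$)
$q{\left(B \right)} + 94 \left(-123\right) = \sqrt{13} + 94 \left(-123\right) = \sqrt{13} - 11562 = -11562 + \sqrt{13}$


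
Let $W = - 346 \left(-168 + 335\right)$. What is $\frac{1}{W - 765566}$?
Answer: $- \frac{1}{823348} \approx -1.2146 \cdot 10^{-6}$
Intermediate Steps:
$W = -57782$ ($W = \left(-346\right) 167 = -57782$)
$\frac{1}{W - 765566} = \frac{1}{-57782 - 765566} = \frac{1}{-823348} = - \frac{1}{823348}$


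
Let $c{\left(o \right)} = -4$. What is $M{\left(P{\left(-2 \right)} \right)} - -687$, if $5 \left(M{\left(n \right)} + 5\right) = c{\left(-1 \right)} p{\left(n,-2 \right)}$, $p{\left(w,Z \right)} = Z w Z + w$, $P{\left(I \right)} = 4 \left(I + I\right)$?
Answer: $746$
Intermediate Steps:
$P{\left(I \right)} = 8 I$ ($P{\left(I \right)} = 4 \cdot 2 I = 8 I$)
$p{\left(w,Z \right)} = w + w Z^{2}$ ($p{\left(w,Z \right)} = w Z^{2} + w = w + w Z^{2}$)
$M{\left(n \right)} = -5 - 4 n$ ($M{\left(n \right)} = -5 + \frac{\left(-4\right) n \left(1 + \left(-2\right)^{2}\right)}{5} = -5 + \frac{\left(-4\right) n \left(1 + 4\right)}{5} = -5 + \frac{\left(-4\right) n 5}{5} = -5 + \frac{\left(-4\right) 5 n}{5} = -5 + \frac{\left(-20\right) n}{5} = -5 - 4 n$)
$M{\left(P{\left(-2 \right)} \right)} - -687 = \left(-5 - 4 \cdot 8 \left(-2\right)\right) - -687 = \left(-5 - -64\right) + 687 = \left(-5 + 64\right) + 687 = 59 + 687 = 746$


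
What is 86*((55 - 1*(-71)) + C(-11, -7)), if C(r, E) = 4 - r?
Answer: 12126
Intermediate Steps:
86*((55 - 1*(-71)) + C(-11, -7)) = 86*((55 - 1*(-71)) + (4 - 1*(-11))) = 86*((55 + 71) + (4 + 11)) = 86*(126 + 15) = 86*141 = 12126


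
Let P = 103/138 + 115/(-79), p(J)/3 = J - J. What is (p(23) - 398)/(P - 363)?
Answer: 4338996/3965159 ≈ 1.0943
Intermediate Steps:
p(J) = 0 (p(J) = 3*(J - J) = 3*0 = 0)
P = -7733/10902 (P = 103*(1/138) + 115*(-1/79) = 103/138 - 115/79 = -7733/10902 ≈ -0.70932)
(p(23) - 398)/(P - 363) = (0 - 398)/(-7733/10902 - 363) = -398/(-3965159/10902) = -398*(-10902/3965159) = 4338996/3965159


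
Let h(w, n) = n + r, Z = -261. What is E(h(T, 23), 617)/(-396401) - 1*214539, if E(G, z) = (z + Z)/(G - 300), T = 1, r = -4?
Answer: -23897216232703/111388681 ≈ -2.1454e+5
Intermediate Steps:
h(w, n) = -4 + n (h(w, n) = n - 4 = -4 + n)
E(G, z) = (-261 + z)/(-300 + G) (E(G, z) = (z - 261)/(G - 300) = (-261 + z)/(-300 + G))
E(h(T, 23), 617)/(-396401) - 1*214539 = ((-261 + 617)/(-300 + (-4 + 23)))/(-396401) - 1*214539 = (356/(-300 + 19))*(-1/396401) - 214539 = (356/(-281))*(-1/396401) - 214539 = -1/281*356*(-1/396401) - 214539 = -356/281*(-1/396401) - 214539 = 356/111388681 - 214539 = -23897216232703/111388681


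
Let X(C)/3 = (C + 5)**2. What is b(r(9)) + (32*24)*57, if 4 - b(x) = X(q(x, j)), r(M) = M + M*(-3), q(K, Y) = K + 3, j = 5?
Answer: 43480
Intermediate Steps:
q(K, Y) = 3 + K
X(C) = 3*(5 + C)**2 (X(C) = 3*(C + 5)**2 = 3*(5 + C)**2)
r(M) = -2*M (r(M) = M - 3*M = -2*M)
b(x) = 4 - 3*(8 + x)**2 (b(x) = 4 - 3*(5 + (3 + x))**2 = 4 - 3*(8 + x)**2)
b(r(9)) + (32*24)*57 = (4 - 3*(8 - 2*9)**2) + (32*24)*57 = (4 - 3*(8 - 18)**2) + 768*57 = (4 - 3*(-10)**2) + 43776 = (4 - 3*100) + 43776 = (4 - 300) + 43776 = -296 + 43776 = 43480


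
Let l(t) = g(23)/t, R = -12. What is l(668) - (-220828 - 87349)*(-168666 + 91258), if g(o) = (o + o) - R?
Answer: -7967691982115/334 ≈ -2.3855e+10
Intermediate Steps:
g(o) = 12 + 2*o (g(o) = (o + o) - 1*(-12) = 2*o + 12 = 12 + 2*o)
l(t) = 58/t (l(t) = (12 + 2*23)/t = (12 + 46)/t = 58/t)
l(668) - (-220828 - 87349)*(-168666 + 91258) = 58/668 - (-220828 - 87349)*(-168666 + 91258) = 58*(1/668) - (-308177)*(-77408) = 29/334 - 1*23855365216 = 29/334 - 23855365216 = -7967691982115/334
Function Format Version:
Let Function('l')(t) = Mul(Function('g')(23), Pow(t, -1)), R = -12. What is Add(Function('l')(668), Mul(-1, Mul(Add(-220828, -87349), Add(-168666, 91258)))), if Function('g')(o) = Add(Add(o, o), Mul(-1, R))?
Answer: Rational(-7967691982115, 334) ≈ -2.3855e+10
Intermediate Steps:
Function('g')(o) = Add(12, Mul(2, o)) (Function('g')(o) = Add(Add(o, o), Mul(-1, -12)) = Add(Mul(2, o), 12) = Add(12, Mul(2, o)))
Function('l')(t) = Mul(58, Pow(t, -1)) (Function('l')(t) = Mul(Add(12, Mul(2, 23)), Pow(t, -1)) = Mul(Add(12, 46), Pow(t, -1)) = Mul(58, Pow(t, -1)))
Add(Function('l')(668), Mul(-1, Mul(Add(-220828, -87349), Add(-168666, 91258)))) = Add(Mul(58, Pow(668, -1)), Mul(-1, Mul(Add(-220828, -87349), Add(-168666, 91258)))) = Add(Mul(58, Rational(1, 668)), Mul(-1, Mul(-308177, -77408))) = Add(Rational(29, 334), Mul(-1, 23855365216)) = Add(Rational(29, 334), -23855365216) = Rational(-7967691982115, 334)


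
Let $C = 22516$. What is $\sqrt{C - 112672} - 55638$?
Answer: $-55638 + 2 i \sqrt{22539} \approx -55638.0 + 300.26 i$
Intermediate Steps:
$\sqrt{C - 112672} - 55638 = \sqrt{22516 - 112672} - 55638 = \sqrt{-90156} - 55638 = 2 i \sqrt{22539} - 55638 = -55638 + 2 i \sqrt{22539}$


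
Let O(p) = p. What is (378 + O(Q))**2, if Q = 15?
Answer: 154449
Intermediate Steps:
(378 + O(Q))**2 = (378 + 15)**2 = 393**2 = 154449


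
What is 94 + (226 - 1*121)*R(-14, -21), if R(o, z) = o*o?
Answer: 20674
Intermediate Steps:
R(o, z) = o**2
94 + (226 - 1*121)*R(-14, -21) = 94 + (226 - 1*121)*(-14)**2 = 94 + (226 - 121)*196 = 94 + 105*196 = 94 + 20580 = 20674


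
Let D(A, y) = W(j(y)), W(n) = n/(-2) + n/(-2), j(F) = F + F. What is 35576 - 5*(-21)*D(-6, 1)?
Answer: 35366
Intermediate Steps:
j(F) = 2*F
W(n) = -n (W(n) = n*(-½) + n*(-½) = -n/2 - n/2 = -n)
D(A, y) = -2*y
35576 - 5*(-21)*D(-6, 1) = 35576 - 5*(-21)*(-2*1) = 35576 - (-105)*(-2) = 35576 - 1*210 = 35576 - 210 = 35366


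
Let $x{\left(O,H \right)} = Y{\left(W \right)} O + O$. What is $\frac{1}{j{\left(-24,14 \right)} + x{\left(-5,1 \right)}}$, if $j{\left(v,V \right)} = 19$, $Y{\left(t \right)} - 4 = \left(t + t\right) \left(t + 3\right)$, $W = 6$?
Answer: $- \frac{1}{546} \approx -0.0018315$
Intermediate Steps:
$Y{\left(t \right)} = 4 + 2 t \left(3 + t\right)$ ($Y{\left(t \right)} = 4 + \left(t + t\right) \left(t + 3\right) = 4 + 2 t \left(3 + t\right)$)
$x{\left(O,H \right)} = 113 O$ ($x{\left(O,H \right)} = \left(4 + 2 \cdot 6^{2} + 6 \cdot 6\right) O + O = \left(4 + 2 \cdot 36 + 36\right) O + O = \left(4 + 72 + 36\right) O + O = 112 O + O = 113 O$)
$\frac{1}{j{\left(-24,14 \right)} + x{\left(-5,1 \right)}} = \frac{1}{19 + 113 \left(-5\right)} = \frac{1}{19 - 565} = \frac{1}{-546} = - \frac{1}{546}$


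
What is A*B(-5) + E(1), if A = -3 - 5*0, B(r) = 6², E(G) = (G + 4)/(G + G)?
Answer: -211/2 ≈ -105.50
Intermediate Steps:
E(G) = (4 + G)/(2*G) (E(G) = (4 + G)/((2*G)) = (4 + G)*(1/(2*G)) = (4 + G)/(2*G))
B(r) = 36
A = -3 (A = -3 + 0 = -3)
A*B(-5) + E(1) = -3*36 + (½)*(4 + 1)/1 = -108 + (½)*1*5 = -108 + 5/2 = -211/2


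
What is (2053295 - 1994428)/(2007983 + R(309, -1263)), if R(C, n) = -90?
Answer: 58867/2007893 ≈ 0.029318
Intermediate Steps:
(2053295 - 1994428)/(2007983 + R(309, -1263)) = (2053295 - 1994428)/(2007983 - 90) = 58867/2007893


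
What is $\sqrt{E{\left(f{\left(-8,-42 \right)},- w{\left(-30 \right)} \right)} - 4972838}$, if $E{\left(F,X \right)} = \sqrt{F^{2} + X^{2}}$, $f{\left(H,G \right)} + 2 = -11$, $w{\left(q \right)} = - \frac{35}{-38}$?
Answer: $\frac{\sqrt{-7180778072 + 38 \sqrt{245261}}}{38} \approx 2230.0 i$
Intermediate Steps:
$w{\left(q \right)} = \frac{35}{38}$ ($w{\left(q \right)} = \left(-35\right) \left(- \frac{1}{38}\right) = \frac{35}{38}$)
$f{\left(H,G \right)} = -13$ ($f{\left(H,G \right)} = -2 - 11 = -13$)
$\sqrt{E{\left(f{\left(-8,-42 \right)},- w{\left(-30 \right)} \right)} - 4972838} = \sqrt{\sqrt{\left(-13\right)^{2} + \left(\left(-1\right) \frac{35}{38}\right)^{2}} - 4972838} = \sqrt{\sqrt{169 + \left(- \frac{35}{38}\right)^{2}} - 4972838} = \sqrt{\sqrt{169 + \frac{1225}{1444}} - 4972838} = \sqrt{\sqrt{\frac{245261}{1444}} - 4972838} = \sqrt{\frac{\sqrt{245261}}{38} - 4972838} = \sqrt{-4972838 + \frac{\sqrt{245261}}{38}}$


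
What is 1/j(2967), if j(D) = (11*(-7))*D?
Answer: -1/228459 ≈ -4.3772e-6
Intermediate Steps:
j(D) = -77*D
1/j(2967) = 1/(-77*2967) = 1/(-228459) = -1/228459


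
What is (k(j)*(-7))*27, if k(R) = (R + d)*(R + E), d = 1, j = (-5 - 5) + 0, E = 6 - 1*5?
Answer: -15309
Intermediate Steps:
E = 1 (E = 6 - 5 = 1)
j = -10 (j = -10 + 0 = -10)
k(R) = (1 + R)**2 (k(R) = (R + 1)*(R + 1) = (1 + R)*(1 + R) = (1 + R)**2)
(k(j)*(-7))*27 = ((1 + (-10)**2 + 2*(-10))*(-7))*27 = ((1 + 100 - 20)*(-7))*27 = (81*(-7))*27 = -567*27 = -15309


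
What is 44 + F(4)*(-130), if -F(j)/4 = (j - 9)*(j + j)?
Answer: -20756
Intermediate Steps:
F(j) = -8*j*(-9 + j) (F(j) = -4*(j - 9)*(j + j) = -4*(-9 + j)*2*j = -8*j*(-9 + j))
44 + F(4)*(-130) = 44 + (8*4*(9 - 1*4))*(-130) = 44 + (8*4*(9 - 4))*(-130) = 44 + (8*4*5)*(-130) = 44 + 160*(-130) = 44 - 20800 = -20756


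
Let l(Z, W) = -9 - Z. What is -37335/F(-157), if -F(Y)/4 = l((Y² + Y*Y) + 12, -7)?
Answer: -37335/197276 ≈ -0.18925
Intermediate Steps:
F(Y) = 84 + 8*Y² (F(Y) = -4*(-9 - ((Y² + Y*Y) + 12)) = -4*(-9 - ((Y² + Y²) + 12)) = -4*(-9 - (2*Y² + 12)) = -4*(-9 - (12 + 2*Y²)) = -4*(-9 + (-12 - 2*Y²)) = -4*(-21 - 2*Y²) = 84 + 8*Y²)
-37335/F(-157) = -37335/(84 + 8*(-157)²) = -37335/(84 + 8*24649) = -37335/(84 + 197192) = -37335/197276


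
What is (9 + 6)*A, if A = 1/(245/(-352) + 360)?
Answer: 1056/25295 ≈ 0.041747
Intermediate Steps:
A = 352/126475 (A = 1/(245*(-1/352) + 360) = 1/(-245/352 + 360) = 1/(126475/352) = 352/126475 ≈ 0.0027832)
(9 + 6)*A = (9 + 6)*(352/126475) = 15*(352/126475) = 1056/25295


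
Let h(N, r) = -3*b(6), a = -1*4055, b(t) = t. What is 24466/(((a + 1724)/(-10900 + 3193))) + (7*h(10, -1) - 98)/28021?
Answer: 35943021514/444333 ≈ 80892.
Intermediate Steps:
a = -4055
h(N, r) = -18 (h(N, r) = -3*6 = -18)
24466/(((a + 1724)/(-10900 + 3193))) + (7*h(10, -1) - 98)/28021 = 24466/(((-4055 + 1724)/(-10900 + 3193))) + (7*(-18) - 98)/28021 = 24466/((-2331/(-7707))) + (-126 - 98)*(1/28021) = 24466/((-2331*(-1/7707))) - 224*1/28021 = 24466/(111/367) - 32/4003 = 24466*(367/111) - 32/4003 = 8979022/111 - 32/4003 = 35943021514/444333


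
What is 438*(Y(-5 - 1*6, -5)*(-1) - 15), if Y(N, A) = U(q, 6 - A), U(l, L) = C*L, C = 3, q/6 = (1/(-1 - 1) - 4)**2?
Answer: -21024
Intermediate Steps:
q = 243/2 (q = 6*(1/(-1 - 1) - 4)**2 = 6*(1/(-2) - 4)**2 = 6*(-1/2 - 4)**2 = 6*(-9/2)**2 = 6*(81/4) = 243/2 ≈ 121.50)
U(l, L) = 3*L
Y(N, A) = 18 - 3*A (Y(N, A) = 3*(6 - A) = 18 - 3*A)
438*(Y(-5 - 1*6, -5)*(-1) - 15) = 438*((18 - 3*(-5))*(-1) - 15) = 438*((18 + 15)*(-1) - 15) = 438*(33*(-1) - 15) = 438*(-33 - 15) = 438*(-48) = -21024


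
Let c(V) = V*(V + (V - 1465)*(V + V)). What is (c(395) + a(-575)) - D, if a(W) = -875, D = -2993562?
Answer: -330744788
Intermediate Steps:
c(V) = V*(V + 2*V*(-1465 + V)) (c(V) = V*(V + (-1465 + V)*(2*V)) = V*(V + 2*V*(-1465 + V)))
(c(395) + a(-575)) - D = (395²*(-2929 + 2*395) - 875) - 1*(-2993562) = (156025*(-2929 + 790) - 875) + 2993562 = (156025*(-2139) - 875) + 2993562 = (-333737475 - 875) + 2993562 = -333738350 + 2993562 = -330744788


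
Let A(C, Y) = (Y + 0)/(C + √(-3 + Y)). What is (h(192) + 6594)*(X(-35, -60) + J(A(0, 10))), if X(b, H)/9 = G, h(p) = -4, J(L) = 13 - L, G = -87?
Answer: -5074300 - 65900*√7/7 ≈ -5.0992e+6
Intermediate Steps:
A(C, Y) = Y/(C + √(-3 + Y))
X(b, H) = -783 (X(b, H) = 9*(-87) = -783)
(h(192) + 6594)*(X(-35, -60) + J(A(0, 10))) = (-4 + 6594)*(-783 + (13 - 10/(0 + √(-3 + 10)))) = 6590*(-783 + (13 - 10/(0 + √7))) = 6590*(-783 + (13 - 10/(√7))) = 6590*(-783 + (13 - 10*√7/7)) = 6590*(-770 - 10*√7/7) = -5074300 - 65900*√7/7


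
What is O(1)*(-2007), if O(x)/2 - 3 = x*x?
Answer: -16056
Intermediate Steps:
O(x) = 6 + 2*x² (O(x) = 6 + 2*(x*x) = 6 + 2*x²)
O(1)*(-2007) = (6 + 2*1²)*(-2007) = (6 + 2*1)*(-2007) = (6 + 2)*(-2007) = 8*(-2007) = -16056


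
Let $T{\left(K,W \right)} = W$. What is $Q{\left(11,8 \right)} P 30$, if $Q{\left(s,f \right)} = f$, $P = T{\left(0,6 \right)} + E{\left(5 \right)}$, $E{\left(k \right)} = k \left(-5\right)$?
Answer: $-4560$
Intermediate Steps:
$E{\left(k \right)} = - 5 k$
$P = -19$ ($P = 6 - 25 = -19$)
$Q{\left(11,8 \right)} P 30 = 8 \left(-19\right) 30 = \left(-152\right) 30 = -4560$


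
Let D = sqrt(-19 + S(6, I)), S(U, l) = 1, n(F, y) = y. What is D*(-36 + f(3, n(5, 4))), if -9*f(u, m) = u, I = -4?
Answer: -109*I*sqrt(2) ≈ -154.15*I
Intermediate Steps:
f(u, m) = -u/9
D = 3*I*sqrt(2) (D = sqrt(-19 + 1) = sqrt(-18) = 3*I*sqrt(2) ≈ 4.2426*I)
D*(-36 + f(3, n(5, 4))) = (3*I*sqrt(2))*(-36 - 1/9*3) = (3*I*sqrt(2))*(-36 - 1/3) = (3*I*sqrt(2))*(-109/3) = -109*I*sqrt(2)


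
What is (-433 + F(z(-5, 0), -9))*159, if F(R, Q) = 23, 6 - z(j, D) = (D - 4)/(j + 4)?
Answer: -65190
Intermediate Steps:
z(j, D) = 6 - (-4 + D)/(4 + j) (z(j, D) = 6 - (D - 4)/(j + 4) = 6 - (-4 + D)/(4 + j))
(-433 + F(z(-5, 0), -9))*159 = (-433 + 23)*159 = -410*159 = -65190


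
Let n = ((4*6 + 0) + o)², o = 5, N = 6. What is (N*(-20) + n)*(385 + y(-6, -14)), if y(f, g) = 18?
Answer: 290563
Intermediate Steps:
n = 841 (n = ((4*6 + 0) + 5)² = ((24 + 0) + 5)² = (24 + 5)² = 29² = 841)
(N*(-20) + n)*(385 + y(-6, -14)) = (6*(-20) + 841)*(385 + 18) = (-120 + 841)*403 = 721*403 = 290563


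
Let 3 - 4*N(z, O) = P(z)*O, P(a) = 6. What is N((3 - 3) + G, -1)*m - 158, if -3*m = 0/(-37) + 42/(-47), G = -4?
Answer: -14789/94 ≈ -157.33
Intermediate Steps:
N(z, O) = 3/4 - 3*O/2
m = 14/47 (m = -(0/(-37) + 42/(-47))/3 = -(0*(-1/37) + 42*(-1/47))/3 = -(0 - 42/47)/3 = -1/3*(-42/47) = 14/47 ≈ 0.29787)
N((3 - 3) + G, -1)*m - 158 = (3/4 - 3/2*(-1))*(14/47) - 158 = (3/4 + 3/2)*(14/47) - 158 = (9/4)*(14/47) - 158 = 63/94 - 158 = -14789/94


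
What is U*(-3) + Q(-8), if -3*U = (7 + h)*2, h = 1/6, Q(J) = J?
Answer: 19/3 ≈ 6.3333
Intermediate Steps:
h = ⅙ (h = 1*(⅙) = ⅙ ≈ 0.16667)
U = -43/9 (U = -(7 + ⅙)*2/3 = -43*2/18 = -⅓*43/3 = -43/9 ≈ -4.7778)
U*(-3) + Q(-8) = -43/9*(-3) - 8 = 43/3 - 8 = 19/3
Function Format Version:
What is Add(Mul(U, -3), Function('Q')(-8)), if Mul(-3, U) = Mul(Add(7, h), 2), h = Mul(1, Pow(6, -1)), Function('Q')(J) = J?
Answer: Rational(19, 3) ≈ 6.3333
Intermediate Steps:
h = Rational(1, 6) (h = Mul(1, Rational(1, 6)) = Rational(1, 6) ≈ 0.16667)
U = Rational(-43, 9) (U = Mul(Rational(-1, 3), Mul(Add(7, Rational(1, 6)), 2)) = Mul(Rational(-1, 3), Mul(Rational(43, 6), 2)) = Mul(Rational(-1, 3), Rational(43, 3)) = Rational(-43, 9) ≈ -4.7778)
Add(Mul(U, -3), Function('Q')(-8)) = Add(Mul(Rational(-43, 9), -3), -8) = Add(Rational(43, 3), -8) = Rational(19, 3)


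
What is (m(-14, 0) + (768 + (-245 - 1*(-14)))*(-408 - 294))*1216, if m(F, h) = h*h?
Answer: -458400384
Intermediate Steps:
m(F, h) = h²
(m(-14, 0) + (768 + (-245 - 1*(-14)))*(-408 - 294))*1216 = (0² + (768 + (-245 - 1*(-14)))*(-408 - 294))*1216 = (0 + (768 + (-245 + 14))*(-702))*1216 = (0 + (768 - 231)*(-702))*1216 = (0 + 537*(-702))*1216 = (0 - 376974)*1216 = -376974*1216 = -458400384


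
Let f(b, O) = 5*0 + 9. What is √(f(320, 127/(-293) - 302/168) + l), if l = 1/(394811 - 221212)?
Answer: 2*√67807422202/173599 ≈ 3.0000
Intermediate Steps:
f(b, O) = 9 (f(b, O) = 0 + 9 = 9)
l = 1/173599 ≈ 5.7604e-6
√(f(320, 127/(-293) - 302/168) + l) = √(9 + 1/173599) = √(1562392/173599) = 2*√67807422202/173599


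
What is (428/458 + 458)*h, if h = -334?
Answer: -35102064/229 ≈ -1.5328e+5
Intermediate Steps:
(428/458 + 458)*h = (428/458 + 458)*(-334) = (428*(1/458) + 458)*(-334) = (214/229 + 458)*(-334) = (105096/229)*(-334) = -35102064/229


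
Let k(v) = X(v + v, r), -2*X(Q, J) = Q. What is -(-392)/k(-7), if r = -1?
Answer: 56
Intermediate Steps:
X(Q, J) = -Q/2
k(v) = -v (k(v) = -(v + v)/2 = -v)
-(-392)/k(-7) = -(-392)/((-1*(-7))) = -(-392)/7 = -2*(-28) = 56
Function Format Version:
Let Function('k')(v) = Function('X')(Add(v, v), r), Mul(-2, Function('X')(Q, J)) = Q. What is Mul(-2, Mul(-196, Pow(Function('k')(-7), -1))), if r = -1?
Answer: 56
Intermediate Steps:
Function('X')(Q, J) = Mul(Rational(-1, 2), Q)
Function('k')(v) = Mul(-1, v) (Function('k')(v) = Mul(Rational(-1, 2), Add(v, v)) = Mul(Rational(-1, 2), Mul(2, v)) = Mul(-1, v))
Mul(-2, Mul(-196, Pow(Function('k')(-7), -1))) = Mul(-2, Mul(-196, Pow(Mul(-1, -7), -1))) = Mul(-2, Mul(-196, Pow(7, -1))) = Mul(-2, Mul(-196, Rational(1, 7))) = Mul(-2, -28) = 56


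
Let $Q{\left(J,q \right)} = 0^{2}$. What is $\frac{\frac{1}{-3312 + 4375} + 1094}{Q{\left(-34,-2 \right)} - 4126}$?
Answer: $- \frac{1162923}{4385938} \approx -0.26515$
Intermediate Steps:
$Q{\left(J,q \right)} = 0$
$\frac{\frac{1}{-3312 + 4375} + 1094}{Q{\left(-34,-2 \right)} - 4126} = \frac{\frac{1}{-3312 + 4375} + 1094}{0 - 4126} = \frac{\frac{1}{1063} + 1094}{-4126} = \left(\frac{1}{1063} + 1094\right) \left(- \frac{1}{4126}\right) = \frac{1162923}{1063} \left(- \frac{1}{4126}\right) = - \frac{1162923}{4385938}$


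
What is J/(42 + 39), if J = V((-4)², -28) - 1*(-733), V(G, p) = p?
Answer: 235/27 ≈ 8.7037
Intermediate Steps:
J = 705 (J = -28 - 1*(-733) = -28 + 733 = 705)
J/(42 + 39) = 705/(42 + 39) = 705/81 = (1/81)*705 = 235/27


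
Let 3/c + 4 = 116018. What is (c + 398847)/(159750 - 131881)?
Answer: 46271835861/3233194166 ≈ 14.311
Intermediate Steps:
c = 3/116014 (c = 3/(-4 + 116018) = 3/116014 ≈ 2.5859e-5)
(c + 398847)/(159750 - 131881) = (3/116014 + 398847)/(159750 - 131881) = (46271835861/116014)/27869 = (46271835861/116014)*(1/27869) = 46271835861/3233194166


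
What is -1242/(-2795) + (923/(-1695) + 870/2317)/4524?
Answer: 67892225309/152797688316 ≈ 0.44433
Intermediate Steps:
-1242/(-2795) + (923/(-1695) + 870/2317)/4524 = -1242*(-1/2795) + (923*(-1/1695) + 870*(1/2317))*(1/4524) = 1242/2795 + (-923/1695 + 870/2317)*(1/4524) = 1242/2795 - 663941/3927315*1/4524 = 1242/2795 - 663941/17767173060 = 67892225309/152797688316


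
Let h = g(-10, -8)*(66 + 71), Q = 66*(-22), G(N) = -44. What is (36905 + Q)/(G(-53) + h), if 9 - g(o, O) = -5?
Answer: 35453/1874 ≈ 18.918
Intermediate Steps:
Q = -1452
g(o, O) = 14 (g(o, O) = 9 - 1*(-5) = 9 + 5 = 14)
h = 1918 (h = 14*(66 + 71) = 14*137 = 1918)
(36905 + Q)/(G(-53) + h) = (36905 - 1452)/(-44 + 1918) = 35453/1874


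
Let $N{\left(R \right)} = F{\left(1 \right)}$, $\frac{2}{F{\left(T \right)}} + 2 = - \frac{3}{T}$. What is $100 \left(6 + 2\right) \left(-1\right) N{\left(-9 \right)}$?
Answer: $320$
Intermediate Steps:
$F{\left(T \right)} = \frac{2}{-2 - \frac{3}{T}}$
$N{\left(R \right)} = - \frac{2}{5}$ ($N{\left(R \right)} = \left(-2\right) 1 \frac{1}{3 + 2 \cdot 1} = \left(-2\right) 1 \frac{1}{3 + 2} = \left(-2\right) 1 \cdot \frac{1}{5} = - \frac{2}{5}$)
$100 \left(6 + 2\right) \left(-1\right) N{\left(-9 \right)} = 100 \left(6 + 2\right) \left(-1\right) \left(- \frac{2}{5}\right) = 100 \cdot 8 \left(-1\right) \left(- \frac{2}{5}\right) = 100 \left(-8\right) \left(- \frac{2}{5}\right) = \left(-800\right) \left(- \frac{2}{5}\right) = 320$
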